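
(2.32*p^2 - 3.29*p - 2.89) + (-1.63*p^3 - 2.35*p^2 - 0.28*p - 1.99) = -1.63*p^3 - 0.0300000000000002*p^2 - 3.57*p - 4.88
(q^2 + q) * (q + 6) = q^3 + 7*q^2 + 6*q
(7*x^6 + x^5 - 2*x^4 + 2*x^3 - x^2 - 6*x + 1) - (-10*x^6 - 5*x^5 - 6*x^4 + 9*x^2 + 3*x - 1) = 17*x^6 + 6*x^5 + 4*x^4 + 2*x^3 - 10*x^2 - 9*x + 2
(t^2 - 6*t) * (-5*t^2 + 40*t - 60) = -5*t^4 + 70*t^3 - 300*t^2 + 360*t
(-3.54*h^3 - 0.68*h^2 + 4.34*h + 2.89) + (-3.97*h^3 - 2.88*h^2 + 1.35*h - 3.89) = -7.51*h^3 - 3.56*h^2 + 5.69*h - 1.0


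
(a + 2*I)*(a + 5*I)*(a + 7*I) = a^3 + 14*I*a^2 - 59*a - 70*I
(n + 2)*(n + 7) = n^2 + 9*n + 14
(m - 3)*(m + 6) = m^2 + 3*m - 18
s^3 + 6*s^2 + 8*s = s*(s + 2)*(s + 4)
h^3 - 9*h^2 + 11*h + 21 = (h - 7)*(h - 3)*(h + 1)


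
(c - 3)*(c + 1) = c^2 - 2*c - 3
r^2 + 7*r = r*(r + 7)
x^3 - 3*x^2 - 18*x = x*(x - 6)*(x + 3)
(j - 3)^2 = j^2 - 6*j + 9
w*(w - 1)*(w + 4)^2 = w^4 + 7*w^3 + 8*w^2 - 16*w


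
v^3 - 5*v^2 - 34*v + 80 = (v - 8)*(v - 2)*(v + 5)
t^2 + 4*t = t*(t + 4)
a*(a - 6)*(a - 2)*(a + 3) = a^4 - 5*a^3 - 12*a^2 + 36*a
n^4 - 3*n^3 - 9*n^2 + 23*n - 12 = (n - 4)*(n - 1)^2*(n + 3)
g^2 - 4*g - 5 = (g - 5)*(g + 1)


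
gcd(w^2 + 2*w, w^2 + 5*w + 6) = w + 2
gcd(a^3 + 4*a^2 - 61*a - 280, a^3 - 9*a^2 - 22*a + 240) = a^2 - 3*a - 40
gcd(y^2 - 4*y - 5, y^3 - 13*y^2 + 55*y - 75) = y - 5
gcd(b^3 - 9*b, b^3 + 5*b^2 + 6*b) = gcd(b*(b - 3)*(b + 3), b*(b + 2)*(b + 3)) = b^2 + 3*b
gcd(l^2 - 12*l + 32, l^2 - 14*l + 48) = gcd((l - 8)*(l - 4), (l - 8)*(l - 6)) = l - 8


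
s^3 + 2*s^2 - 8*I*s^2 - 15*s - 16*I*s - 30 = (s + 2)*(s - 5*I)*(s - 3*I)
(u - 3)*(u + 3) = u^2 - 9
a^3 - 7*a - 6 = (a - 3)*(a + 1)*(a + 2)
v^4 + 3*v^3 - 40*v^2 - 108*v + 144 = (v - 6)*(v - 1)*(v + 4)*(v + 6)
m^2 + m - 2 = (m - 1)*(m + 2)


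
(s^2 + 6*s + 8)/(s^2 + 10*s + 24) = (s + 2)/(s + 6)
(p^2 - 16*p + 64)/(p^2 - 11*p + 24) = (p - 8)/(p - 3)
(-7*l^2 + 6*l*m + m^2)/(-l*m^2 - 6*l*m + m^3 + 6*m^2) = (7*l + m)/(m*(m + 6))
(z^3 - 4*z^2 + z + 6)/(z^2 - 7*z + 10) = (z^2 - 2*z - 3)/(z - 5)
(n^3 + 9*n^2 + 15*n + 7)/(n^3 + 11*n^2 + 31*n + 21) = (n + 1)/(n + 3)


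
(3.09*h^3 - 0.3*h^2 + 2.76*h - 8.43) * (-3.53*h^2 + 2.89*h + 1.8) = -10.9077*h^5 + 9.9891*h^4 - 5.0478*h^3 + 37.1943*h^2 - 19.3947*h - 15.174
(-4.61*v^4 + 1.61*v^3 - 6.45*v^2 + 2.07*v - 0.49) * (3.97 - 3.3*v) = 15.213*v^5 - 23.6147*v^4 + 27.6767*v^3 - 32.4375*v^2 + 9.8349*v - 1.9453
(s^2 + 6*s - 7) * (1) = s^2 + 6*s - 7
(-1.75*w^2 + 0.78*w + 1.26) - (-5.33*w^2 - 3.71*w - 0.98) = 3.58*w^2 + 4.49*w + 2.24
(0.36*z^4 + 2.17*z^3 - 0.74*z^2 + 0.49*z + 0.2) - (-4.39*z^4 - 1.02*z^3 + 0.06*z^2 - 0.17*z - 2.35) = 4.75*z^4 + 3.19*z^3 - 0.8*z^2 + 0.66*z + 2.55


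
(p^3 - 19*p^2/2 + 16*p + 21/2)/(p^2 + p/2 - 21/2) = (2*p^2 - 13*p - 7)/(2*p + 7)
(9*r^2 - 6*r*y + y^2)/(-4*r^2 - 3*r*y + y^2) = (-9*r^2 + 6*r*y - y^2)/(4*r^2 + 3*r*y - y^2)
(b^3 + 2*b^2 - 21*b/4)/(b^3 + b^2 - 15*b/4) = (2*b + 7)/(2*b + 5)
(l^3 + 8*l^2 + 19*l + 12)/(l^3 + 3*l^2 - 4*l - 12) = (l^2 + 5*l + 4)/(l^2 - 4)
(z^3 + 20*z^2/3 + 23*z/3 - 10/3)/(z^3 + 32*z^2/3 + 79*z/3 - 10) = (z + 2)/(z + 6)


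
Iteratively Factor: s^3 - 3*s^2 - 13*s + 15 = (s + 3)*(s^2 - 6*s + 5) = (s - 5)*(s + 3)*(s - 1)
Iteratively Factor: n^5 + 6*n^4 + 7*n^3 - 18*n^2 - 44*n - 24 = (n + 3)*(n^4 + 3*n^3 - 2*n^2 - 12*n - 8) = (n + 1)*(n + 3)*(n^3 + 2*n^2 - 4*n - 8) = (n - 2)*(n + 1)*(n + 3)*(n^2 + 4*n + 4) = (n - 2)*(n + 1)*(n + 2)*(n + 3)*(n + 2)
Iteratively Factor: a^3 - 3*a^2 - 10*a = (a)*(a^2 - 3*a - 10) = a*(a - 5)*(a + 2)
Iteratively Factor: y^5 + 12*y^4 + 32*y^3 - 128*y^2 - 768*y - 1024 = (y + 4)*(y^4 + 8*y^3 - 128*y - 256) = (y + 4)^2*(y^3 + 4*y^2 - 16*y - 64) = (y - 4)*(y + 4)^2*(y^2 + 8*y + 16) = (y - 4)*(y + 4)^3*(y + 4)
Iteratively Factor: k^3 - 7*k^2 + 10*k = (k - 5)*(k^2 - 2*k) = (k - 5)*(k - 2)*(k)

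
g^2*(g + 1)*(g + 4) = g^4 + 5*g^3 + 4*g^2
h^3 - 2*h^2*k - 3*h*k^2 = h*(h - 3*k)*(h + k)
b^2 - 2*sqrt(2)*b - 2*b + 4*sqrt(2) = (b - 2)*(b - 2*sqrt(2))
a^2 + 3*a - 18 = (a - 3)*(a + 6)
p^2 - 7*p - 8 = (p - 8)*(p + 1)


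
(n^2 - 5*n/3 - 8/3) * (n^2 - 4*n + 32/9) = n^4 - 17*n^3/3 + 68*n^2/9 + 128*n/27 - 256/27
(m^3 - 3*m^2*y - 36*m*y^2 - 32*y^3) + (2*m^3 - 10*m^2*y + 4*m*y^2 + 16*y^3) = 3*m^3 - 13*m^2*y - 32*m*y^2 - 16*y^3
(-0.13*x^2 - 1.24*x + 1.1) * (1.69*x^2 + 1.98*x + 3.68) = -0.2197*x^4 - 2.353*x^3 - 1.0746*x^2 - 2.3852*x + 4.048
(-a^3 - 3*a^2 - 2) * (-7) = 7*a^3 + 21*a^2 + 14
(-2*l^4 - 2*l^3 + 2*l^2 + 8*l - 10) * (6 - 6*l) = 12*l^5 - 24*l^3 - 36*l^2 + 108*l - 60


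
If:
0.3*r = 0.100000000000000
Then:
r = 0.33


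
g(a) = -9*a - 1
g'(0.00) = -9.00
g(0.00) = -1.00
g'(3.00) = -9.00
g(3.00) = -28.00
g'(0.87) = -9.00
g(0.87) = -8.83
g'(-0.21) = -9.00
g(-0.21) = 0.89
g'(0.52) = -9.00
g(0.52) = -5.68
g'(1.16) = -9.00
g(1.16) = -11.44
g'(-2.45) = -9.00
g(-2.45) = 21.05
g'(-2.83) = -9.00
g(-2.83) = 24.47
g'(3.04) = -9.00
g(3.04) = -28.36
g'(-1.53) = -9.00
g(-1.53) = 12.77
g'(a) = -9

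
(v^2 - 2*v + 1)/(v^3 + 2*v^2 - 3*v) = (v - 1)/(v*(v + 3))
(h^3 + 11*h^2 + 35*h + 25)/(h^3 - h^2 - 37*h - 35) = (h + 5)/(h - 7)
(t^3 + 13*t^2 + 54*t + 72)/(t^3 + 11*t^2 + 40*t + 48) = (t + 6)/(t + 4)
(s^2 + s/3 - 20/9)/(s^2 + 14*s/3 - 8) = (s + 5/3)/(s + 6)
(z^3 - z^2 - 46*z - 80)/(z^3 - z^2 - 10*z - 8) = (z^2 - 3*z - 40)/(z^2 - 3*z - 4)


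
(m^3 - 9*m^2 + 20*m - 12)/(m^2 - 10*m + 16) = (m^2 - 7*m + 6)/(m - 8)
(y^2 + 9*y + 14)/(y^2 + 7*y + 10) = (y + 7)/(y + 5)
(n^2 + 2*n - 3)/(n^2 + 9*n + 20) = (n^2 + 2*n - 3)/(n^2 + 9*n + 20)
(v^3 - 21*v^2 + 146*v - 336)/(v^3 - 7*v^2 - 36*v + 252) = (v - 8)/(v + 6)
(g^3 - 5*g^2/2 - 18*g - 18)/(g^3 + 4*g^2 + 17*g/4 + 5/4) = 2*(2*g^3 - 5*g^2 - 36*g - 36)/(4*g^3 + 16*g^2 + 17*g + 5)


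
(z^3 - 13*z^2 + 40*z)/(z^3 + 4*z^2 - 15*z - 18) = z*(z^2 - 13*z + 40)/(z^3 + 4*z^2 - 15*z - 18)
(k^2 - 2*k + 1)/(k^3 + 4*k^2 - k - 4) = (k - 1)/(k^2 + 5*k + 4)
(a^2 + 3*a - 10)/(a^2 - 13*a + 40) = (a^2 + 3*a - 10)/(a^2 - 13*a + 40)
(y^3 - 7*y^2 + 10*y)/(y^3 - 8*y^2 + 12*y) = (y - 5)/(y - 6)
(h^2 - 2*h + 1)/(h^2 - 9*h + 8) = (h - 1)/(h - 8)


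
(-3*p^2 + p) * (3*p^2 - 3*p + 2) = -9*p^4 + 12*p^3 - 9*p^2 + 2*p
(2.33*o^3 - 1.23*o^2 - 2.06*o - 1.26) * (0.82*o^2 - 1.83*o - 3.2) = 1.9106*o^5 - 5.2725*o^4 - 6.8943*o^3 + 6.6726*o^2 + 8.8978*o + 4.032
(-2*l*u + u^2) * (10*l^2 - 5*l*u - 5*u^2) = -20*l^3*u + 20*l^2*u^2 + 5*l*u^3 - 5*u^4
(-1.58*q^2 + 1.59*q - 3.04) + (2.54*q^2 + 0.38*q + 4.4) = 0.96*q^2 + 1.97*q + 1.36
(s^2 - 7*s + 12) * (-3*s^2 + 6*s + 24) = -3*s^4 + 27*s^3 - 54*s^2 - 96*s + 288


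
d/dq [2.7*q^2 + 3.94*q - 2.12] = 5.4*q + 3.94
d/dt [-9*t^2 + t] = 1 - 18*t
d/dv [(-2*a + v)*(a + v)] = -a + 2*v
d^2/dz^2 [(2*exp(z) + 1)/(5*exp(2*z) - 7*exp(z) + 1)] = (50*exp(4*z) + 170*exp(3*z) - 165*exp(2*z) + 43*exp(z) + 9)*exp(z)/(125*exp(6*z) - 525*exp(5*z) + 810*exp(4*z) - 553*exp(3*z) + 162*exp(2*z) - 21*exp(z) + 1)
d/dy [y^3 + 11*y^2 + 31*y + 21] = 3*y^2 + 22*y + 31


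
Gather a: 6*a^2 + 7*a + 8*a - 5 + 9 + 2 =6*a^2 + 15*a + 6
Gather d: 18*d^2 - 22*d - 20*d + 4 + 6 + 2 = 18*d^2 - 42*d + 12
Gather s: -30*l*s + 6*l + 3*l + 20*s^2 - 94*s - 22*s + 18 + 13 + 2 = 9*l + 20*s^2 + s*(-30*l - 116) + 33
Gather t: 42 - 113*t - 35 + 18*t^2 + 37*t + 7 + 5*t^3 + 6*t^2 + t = 5*t^3 + 24*t^2 - 75*t + 14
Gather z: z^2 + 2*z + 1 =z^2 + 2*z + 1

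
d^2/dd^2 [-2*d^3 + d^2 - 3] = 2 - 12*d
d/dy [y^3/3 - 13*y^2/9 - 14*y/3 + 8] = y^2 - 26*y/9 - 14/3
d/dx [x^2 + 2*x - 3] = 2*x + 2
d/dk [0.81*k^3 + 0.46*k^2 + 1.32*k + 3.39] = 2.43*k^2 + 0.92*k + 1.32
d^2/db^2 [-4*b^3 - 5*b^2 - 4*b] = -24*b - 10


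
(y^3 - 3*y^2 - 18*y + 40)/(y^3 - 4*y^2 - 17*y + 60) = (y - 2)/(y - 3)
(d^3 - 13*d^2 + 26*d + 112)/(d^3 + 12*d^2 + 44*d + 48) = (d^2 - 15*d + 56)/(d^2 + 10*d + 24)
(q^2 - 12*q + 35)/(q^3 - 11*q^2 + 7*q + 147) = (q - 5)/(q^2 - 4*q - 21)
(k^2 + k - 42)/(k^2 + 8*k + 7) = (k - 6)/(k + 1)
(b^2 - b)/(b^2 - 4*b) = (b - 1)/(b - 4)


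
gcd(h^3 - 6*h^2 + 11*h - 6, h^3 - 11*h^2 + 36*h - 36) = h^2 - 5*h + 6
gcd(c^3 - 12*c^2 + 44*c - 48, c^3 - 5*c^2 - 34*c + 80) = c - 2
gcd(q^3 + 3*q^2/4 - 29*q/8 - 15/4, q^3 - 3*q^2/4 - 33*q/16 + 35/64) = q + 5/4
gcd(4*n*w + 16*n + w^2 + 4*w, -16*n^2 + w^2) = 4*n + w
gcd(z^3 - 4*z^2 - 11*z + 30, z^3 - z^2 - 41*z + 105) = z - 5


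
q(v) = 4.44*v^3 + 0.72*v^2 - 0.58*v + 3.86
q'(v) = 13.32*v^2 + 1.44*v - 0.58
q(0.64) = 4.95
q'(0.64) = 5.80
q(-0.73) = 2.94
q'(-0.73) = 5.47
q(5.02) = 580.78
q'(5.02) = 342.32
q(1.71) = 27.17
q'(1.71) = 40.83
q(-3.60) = -191.87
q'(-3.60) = 166.86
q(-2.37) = -49.83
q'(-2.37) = 70.82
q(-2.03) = -29.14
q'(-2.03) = 51.39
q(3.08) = 138.63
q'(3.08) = 130.21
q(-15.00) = -14810.44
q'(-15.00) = 2974.82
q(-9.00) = -3169.36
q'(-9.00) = 1065.38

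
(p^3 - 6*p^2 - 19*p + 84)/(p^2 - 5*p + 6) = (p^2 - 3*p - 28)/(p - 2)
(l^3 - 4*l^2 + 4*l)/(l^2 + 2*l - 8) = l*(l - 2)/(l + 4)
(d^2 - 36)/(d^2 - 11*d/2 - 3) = 2*(d + 6)/(2*d + 1)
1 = 1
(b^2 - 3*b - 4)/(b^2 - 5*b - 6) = (b - 4)/(b - 6)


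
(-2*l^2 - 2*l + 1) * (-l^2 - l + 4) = 2*l^4 + 4*l^3 - 7*l^2 - 9*l + 4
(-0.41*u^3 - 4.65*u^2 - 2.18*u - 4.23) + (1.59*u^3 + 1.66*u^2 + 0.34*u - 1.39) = 1.18*u^3 - 2.99*u^2 - 1.84*u - 5.62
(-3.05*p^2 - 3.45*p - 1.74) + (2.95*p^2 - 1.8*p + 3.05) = -0.0999999999999996*p^2 - 5.25*p + 1.31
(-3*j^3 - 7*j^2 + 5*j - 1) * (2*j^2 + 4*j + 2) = -6*j^5 - 26*j^4 - 24*j^3 + 4*j^2 + 6*j - 2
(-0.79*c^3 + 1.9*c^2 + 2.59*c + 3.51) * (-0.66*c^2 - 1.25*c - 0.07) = 0.5214*c^5 - 0.2665*c^4 - 4.0291*c^3 - 5.6871*c^2 - 4.5688*c - 0.2457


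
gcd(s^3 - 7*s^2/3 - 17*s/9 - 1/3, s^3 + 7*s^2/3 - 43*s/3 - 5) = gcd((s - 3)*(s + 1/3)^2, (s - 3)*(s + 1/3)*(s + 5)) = s^2 - 8*s/3 - 1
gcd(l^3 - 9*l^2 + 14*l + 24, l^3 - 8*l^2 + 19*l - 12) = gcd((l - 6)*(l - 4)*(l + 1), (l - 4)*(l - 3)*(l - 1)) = l - 4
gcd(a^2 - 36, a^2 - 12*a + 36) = a - 6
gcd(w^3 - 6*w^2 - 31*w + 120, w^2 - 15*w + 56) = w - 8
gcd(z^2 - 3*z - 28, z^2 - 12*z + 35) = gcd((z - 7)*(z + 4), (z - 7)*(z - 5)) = z - 7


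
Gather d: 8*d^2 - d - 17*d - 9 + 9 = 8*d^2 - 18*d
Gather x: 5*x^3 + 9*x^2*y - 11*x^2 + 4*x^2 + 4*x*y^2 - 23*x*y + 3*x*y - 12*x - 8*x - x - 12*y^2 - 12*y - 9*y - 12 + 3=5*x^3 + x^2*(9*y - 7) + x*(4*y^2 - 20*y - 21) - 12*y^2 - 21*y - 9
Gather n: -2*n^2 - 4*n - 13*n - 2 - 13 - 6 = -2*n^2 - 17*n - 21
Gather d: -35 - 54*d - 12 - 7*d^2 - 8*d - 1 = -7*d^2 - 62*d - 48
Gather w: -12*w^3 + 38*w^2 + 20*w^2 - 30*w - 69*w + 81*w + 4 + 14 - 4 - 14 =-12*w^3 + 58*w^2 - 18*w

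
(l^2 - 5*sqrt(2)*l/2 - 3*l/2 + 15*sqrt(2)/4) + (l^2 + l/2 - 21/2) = 2*l^2 - 5*sqrt(2)*l/2 - l - 21/2 + 15*sqrt(2)/4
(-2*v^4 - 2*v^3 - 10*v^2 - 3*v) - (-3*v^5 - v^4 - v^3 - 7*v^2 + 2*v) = 3*v^5 - v^4 - v^3 - 3*v^2 - 5*v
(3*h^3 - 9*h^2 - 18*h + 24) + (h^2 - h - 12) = 3*h^3 - 8*h^2 - 19*h + 12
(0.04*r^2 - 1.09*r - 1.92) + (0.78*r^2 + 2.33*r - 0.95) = 0.82*r^2 + 1.24*r - 2.87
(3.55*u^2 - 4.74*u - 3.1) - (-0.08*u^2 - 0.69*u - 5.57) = 3.63*u^2 - 4.05*u + 2.47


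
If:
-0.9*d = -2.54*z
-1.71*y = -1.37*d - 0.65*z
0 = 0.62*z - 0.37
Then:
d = 1.68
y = 1.58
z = 0.60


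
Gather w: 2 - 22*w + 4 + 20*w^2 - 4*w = 20*w^2 - 26*w + 6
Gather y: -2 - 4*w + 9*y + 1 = -4*w + 9*y - 1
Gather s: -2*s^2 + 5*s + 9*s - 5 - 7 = -2*s^2 + 14*s - 12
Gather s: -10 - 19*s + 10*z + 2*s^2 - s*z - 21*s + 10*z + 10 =2*s^2 + s*(-z - 40) + 20*z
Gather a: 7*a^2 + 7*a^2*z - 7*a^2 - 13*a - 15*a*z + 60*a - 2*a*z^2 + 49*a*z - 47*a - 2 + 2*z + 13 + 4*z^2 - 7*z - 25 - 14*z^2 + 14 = 7*a^2*z + a*(-2*z^2 + 34*z) - 10*z^2 - 5*z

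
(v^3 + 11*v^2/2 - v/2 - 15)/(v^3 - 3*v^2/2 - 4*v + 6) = (v + 5)/(v - 2)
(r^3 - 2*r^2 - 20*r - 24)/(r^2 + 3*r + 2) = (r^2 - 4*r - 12)/(r + 1)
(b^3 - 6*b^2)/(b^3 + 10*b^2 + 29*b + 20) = b^2*(b - 6)/(b^3 + 10*b^2 + 29*b + 20)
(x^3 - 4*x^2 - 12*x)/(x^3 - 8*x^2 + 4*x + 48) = x/(x - 4)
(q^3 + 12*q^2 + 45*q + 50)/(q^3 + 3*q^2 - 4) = (q^2 + 10*q + 25)/(q^2 + q - 2)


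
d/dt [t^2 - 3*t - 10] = 2*t - 3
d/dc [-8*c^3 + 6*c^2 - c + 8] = -24*c^2 + 12*c - 1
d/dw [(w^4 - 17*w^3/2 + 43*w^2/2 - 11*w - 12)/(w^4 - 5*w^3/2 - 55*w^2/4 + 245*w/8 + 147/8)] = 24*(4*w^2 - 27*w + 49)/(16*w^4 - 392*w^2 + 2401)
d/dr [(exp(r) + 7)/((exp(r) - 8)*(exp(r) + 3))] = (-exp(2*r) - 14*exp(r) + 11)*exp(r)/(exp(4*r) - 10*exp(3*r) - 23*exp(2*r) + 240*exp(r) + 576)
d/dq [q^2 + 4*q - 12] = 2*q + 4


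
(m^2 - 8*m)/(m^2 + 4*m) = (m - 8)/(m + 4)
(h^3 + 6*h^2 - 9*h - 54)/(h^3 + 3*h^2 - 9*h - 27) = (h + 6)/(h + 3)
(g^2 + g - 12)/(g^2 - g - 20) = (g - 3)/(g - 5)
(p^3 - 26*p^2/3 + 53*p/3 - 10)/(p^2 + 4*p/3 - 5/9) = 3*(3*p^3 - 26*p^2 + 53*p - 30)/(9*p^2 + 12*p - 5)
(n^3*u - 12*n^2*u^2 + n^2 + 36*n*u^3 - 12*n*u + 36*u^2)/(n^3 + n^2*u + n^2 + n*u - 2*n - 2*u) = (n^3*u - 12*n^2*u^2 + n^2 + 36*n*u^3 - 12*n*u + 36*u^2)/(n^3 + n^2*u + n^2 + n*u - 2*n - 2*u)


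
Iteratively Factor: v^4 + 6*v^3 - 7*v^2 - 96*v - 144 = (v - 4)*(v^3 + 10*v^2 + 33*v + 36) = (v - 4)*(v + 3)*(v^2 + 7*v + 12) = (v - 4)*(v + 3)*(v + 4)*(v + 3)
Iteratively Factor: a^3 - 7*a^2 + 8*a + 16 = (a - 4)*(a^2 - 3*a - 4) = (a - 4)^2*(a + 1)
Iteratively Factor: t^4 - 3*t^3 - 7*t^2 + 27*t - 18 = (t - 1)*(t^3 - 2*t^2 - 9*t + 18) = (t - 2)*(t - 1)*(t^2 - 9) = (t - 3)*(t - 2)*(t - 1)*(t + 3)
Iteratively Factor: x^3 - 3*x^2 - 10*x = (x - 5)*(x^2 + 2*x) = (x - 5)*(x + 2)*(x)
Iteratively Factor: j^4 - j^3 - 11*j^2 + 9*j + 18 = (j + 1)*(j^3 - 2*j^2 - 9*j + 18) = (j - 2)*(j + 1)*(j^2 - 9) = (j - 3)*(j - 2)*(j + 1)*(j + 3)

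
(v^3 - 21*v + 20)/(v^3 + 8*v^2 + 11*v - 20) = (v - 4)/(v + 4)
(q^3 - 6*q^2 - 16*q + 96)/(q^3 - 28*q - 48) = (q - 4)/(q + 2)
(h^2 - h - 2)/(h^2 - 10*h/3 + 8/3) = 3*(h + 1)/(3*h - 4)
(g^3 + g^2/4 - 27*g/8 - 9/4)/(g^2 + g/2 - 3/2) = (4*g^2 - 5*g - 6)/(4*(g - 1))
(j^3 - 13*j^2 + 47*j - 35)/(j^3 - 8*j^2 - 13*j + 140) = (j - 1)/(j + 4)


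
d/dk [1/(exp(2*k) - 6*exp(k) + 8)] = 2*(3 - exp(k))*exp(k)/(exp(2*k) - 6*exp(k) + 8)^2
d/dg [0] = 0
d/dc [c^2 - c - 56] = 2*c - 1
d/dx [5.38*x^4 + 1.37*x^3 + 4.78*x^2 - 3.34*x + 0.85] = 21.52*x^3 + 4.11*x^2 + 9.56*x - 3.34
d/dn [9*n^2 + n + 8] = 18*n + 1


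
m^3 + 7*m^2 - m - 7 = (m - 1)*(m + 1)*(m + 7)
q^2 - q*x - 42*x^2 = (q - 7*x)*(q + 6*x)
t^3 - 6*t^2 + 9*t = t*(t - 3)^2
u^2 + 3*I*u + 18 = (u - 3*I)*(u + 6*I)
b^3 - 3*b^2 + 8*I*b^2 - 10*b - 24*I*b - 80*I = (b - 5)*(b + 2)*(b + 8*I)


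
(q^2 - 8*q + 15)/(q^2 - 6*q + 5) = (q - 3)/(q - 1)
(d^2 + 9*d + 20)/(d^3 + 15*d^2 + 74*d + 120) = 1/(d + 6)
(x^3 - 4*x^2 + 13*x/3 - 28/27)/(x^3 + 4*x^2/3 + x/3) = (27*x^3 - 108*x^2 + 117*x - 28)/(9*x*(3*x^2 + 4*x + 1))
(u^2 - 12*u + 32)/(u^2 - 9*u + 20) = (u - 8)/(u - 5)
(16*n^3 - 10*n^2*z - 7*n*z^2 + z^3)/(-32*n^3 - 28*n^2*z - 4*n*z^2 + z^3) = (-n + z)/(2*n + z)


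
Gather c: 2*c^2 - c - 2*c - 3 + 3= 2*c^2 - 3*c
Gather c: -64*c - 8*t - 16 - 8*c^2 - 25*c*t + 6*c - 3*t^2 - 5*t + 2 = -8*c^2 + c*(-25*t - 58) - 3*t^2 - 13*t - 14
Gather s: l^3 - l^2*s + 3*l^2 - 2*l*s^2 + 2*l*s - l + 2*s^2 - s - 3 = l^3 + 3*l^2 - l + s^2*(2 - 2*l) + s*(-l^2 + 2*l - 1) - 3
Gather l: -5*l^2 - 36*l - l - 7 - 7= -5*l^2 - 37*l - 14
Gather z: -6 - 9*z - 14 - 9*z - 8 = -18*z - 28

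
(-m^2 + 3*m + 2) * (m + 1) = -m^3 + 2*m^2 + 5*m + 2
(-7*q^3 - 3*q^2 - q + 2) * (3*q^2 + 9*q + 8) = -21*q^5 - 72*q^4 - 86*q^3 - 27*q^2 + 10*q + 16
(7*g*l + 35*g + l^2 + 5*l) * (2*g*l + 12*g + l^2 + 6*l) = 14*g^2*l^2 + 154*g^2*l + 420*g^2 + 9*g*l^3 + 99*g*l^2 + 270*g*l + l^4 + 11*l^3 + 30*l^2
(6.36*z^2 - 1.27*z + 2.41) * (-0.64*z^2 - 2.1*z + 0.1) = -4.0704*z^4 - 12.5432*z^3 + 1.7606*z^2 - 5.188*z + 0.241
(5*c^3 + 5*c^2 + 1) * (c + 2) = 5*c^4 + 15*c^3 + 10*c^2 + c + 2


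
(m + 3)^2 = m^2 + 6*m + 9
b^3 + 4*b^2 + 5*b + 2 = (b + 1)^2*(b + 2)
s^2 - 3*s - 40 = (s - 8)*(s + 5)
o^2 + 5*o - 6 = (o - 1)*(o + 6)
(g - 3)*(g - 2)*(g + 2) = g^3 - 3*g^2 - 4*g + 12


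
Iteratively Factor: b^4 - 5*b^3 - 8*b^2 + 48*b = (b - 4)*(b^3 - b^2 - 12*b) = (b - 4)^2*(b^2 + 3*b) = b*(b - 4)^2*(b + 3)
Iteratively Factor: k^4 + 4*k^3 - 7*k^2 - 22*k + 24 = (k + 4)*(k^3 - 7*k + 6) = (k - 2)*(k + 4)*(k^2 + 2*k - 3) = (k - 2)*(k + 3)*(k + 4)*(k - 1)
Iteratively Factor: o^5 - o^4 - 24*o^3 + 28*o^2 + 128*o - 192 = (o + 3)*(o^4 - 4*o^3 - 12*o^2 + 64*o - 64) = (o - 2)*(o + 3)*(o^3 - 2*o^2 - 16*o + 32) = (o - 2)*(o + 3)*(o + 4)*(o^2 - 6*o + 8) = (o - 4)*(o - 2)*(o + 3)*(o + 4)*(o - 2)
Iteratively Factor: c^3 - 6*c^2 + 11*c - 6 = (c - 2)*(c^2 - 4*c + 3) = (c - 2)*(c - 1)*(c - 3)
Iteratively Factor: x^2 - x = (x)*(x - 1)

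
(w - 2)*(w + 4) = w^2 + 2*w - 8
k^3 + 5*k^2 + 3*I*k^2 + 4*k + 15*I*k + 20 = (k + 5)*(k - I)*(k + 4*I)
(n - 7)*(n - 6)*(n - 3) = n^3 - 16*n^2 + 81*n - 126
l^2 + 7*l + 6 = (l + 1)*(l + 6)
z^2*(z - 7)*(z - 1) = z^4 - 8*z^3 + 7*z^2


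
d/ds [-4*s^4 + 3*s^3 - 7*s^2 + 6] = s*(-16*s^2 + 9*s - 14)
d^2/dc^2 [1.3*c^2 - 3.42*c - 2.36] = 2.60000000000000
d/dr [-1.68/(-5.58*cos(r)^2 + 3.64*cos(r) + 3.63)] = (18.7488*cos(r) - 6.1152)*sin(r)/(-5.58*cos(r)^2 + 3.64*cos(r) + 3.63)^2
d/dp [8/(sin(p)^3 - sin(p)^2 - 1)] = 8*(2 - 3*sin(p))*sin(p)*cos(p)/(-sin(p)^3 + sin(p)^2 + 1)^2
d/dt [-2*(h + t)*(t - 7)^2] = 2*(t - 7)*(-2*h - 3*t + 7)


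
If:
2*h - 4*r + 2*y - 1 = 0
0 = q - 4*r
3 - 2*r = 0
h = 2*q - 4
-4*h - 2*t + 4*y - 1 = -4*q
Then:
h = 8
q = 6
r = 3/2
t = -27/2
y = -9/2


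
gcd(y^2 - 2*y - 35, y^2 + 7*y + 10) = y + 5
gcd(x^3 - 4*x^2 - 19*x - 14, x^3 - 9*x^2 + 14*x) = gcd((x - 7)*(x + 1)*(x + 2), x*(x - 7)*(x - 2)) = x - 7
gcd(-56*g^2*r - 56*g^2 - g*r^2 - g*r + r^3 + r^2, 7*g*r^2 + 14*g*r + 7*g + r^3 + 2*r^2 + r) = 7*g*r + 7*g + r^2 + r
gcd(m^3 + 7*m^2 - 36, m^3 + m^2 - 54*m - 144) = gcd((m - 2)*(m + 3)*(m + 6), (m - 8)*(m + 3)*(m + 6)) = m^2 + 9*m + 18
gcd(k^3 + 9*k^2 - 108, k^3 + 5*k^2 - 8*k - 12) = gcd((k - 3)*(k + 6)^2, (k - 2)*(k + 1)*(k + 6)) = k + 6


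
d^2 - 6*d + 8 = (d - 4)*(d - 2)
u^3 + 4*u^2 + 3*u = u*(u + 1)*(u + 3)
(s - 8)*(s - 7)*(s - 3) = s^3 - 18*s^2 + 101*s - 168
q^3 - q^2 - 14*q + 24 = (q - 3)*(q - 2)*(q + 4)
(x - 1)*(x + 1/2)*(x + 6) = x^3 + 11*x^2/2 - 7*x/2 - 3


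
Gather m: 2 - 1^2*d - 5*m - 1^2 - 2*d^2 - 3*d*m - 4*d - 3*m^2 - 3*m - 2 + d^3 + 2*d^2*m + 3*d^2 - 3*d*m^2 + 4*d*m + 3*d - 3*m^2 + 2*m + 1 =d^3 + d^2 - 2*d + m^2*(-3*d - 6) + m*(2*d^2 + d - 6)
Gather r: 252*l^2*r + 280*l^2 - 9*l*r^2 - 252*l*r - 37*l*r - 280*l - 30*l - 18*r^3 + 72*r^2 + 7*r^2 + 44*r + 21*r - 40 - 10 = 280*l^2 - 310*l - 18*r^3 + r^2*(79 - 9*l) + r*(252*l^2 - 289*l + 65) - 50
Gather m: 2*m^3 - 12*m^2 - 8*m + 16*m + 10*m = 2*m^3 - 12*m^2 + 18*m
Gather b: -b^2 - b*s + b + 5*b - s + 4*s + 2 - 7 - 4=-b^2 + b*(6 - s) + 3*s - 9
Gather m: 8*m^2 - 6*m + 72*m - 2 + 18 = 8*m^2 + 66*m + 16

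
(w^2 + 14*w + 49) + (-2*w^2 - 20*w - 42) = -w^2 - 6*w + 7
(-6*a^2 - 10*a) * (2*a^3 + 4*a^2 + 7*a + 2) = -12*a^5 - 44*a^4 - 82*a^3 - 82*a^2 - 20*a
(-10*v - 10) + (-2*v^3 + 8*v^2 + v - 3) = -2*v^3 + 8*v^2 - 9*v - 13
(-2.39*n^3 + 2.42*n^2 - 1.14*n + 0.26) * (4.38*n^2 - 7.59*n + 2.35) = -10.4682*n^5 + 28.7397*n^4 - 28.9775*n^3 + 15.4784*n^2 - 4.6524*n + 0.611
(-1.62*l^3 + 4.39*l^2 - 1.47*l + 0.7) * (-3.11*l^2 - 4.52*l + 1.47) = 5.0382*l^5 - 6.3305*l^4 - 17.6525*l^3 + 10.9207*l^2 - 5.3249*l + 1.029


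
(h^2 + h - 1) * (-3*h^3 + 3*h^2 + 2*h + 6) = -3*h^5 + 8*h^3 + 5*h^2 + 4*h - 6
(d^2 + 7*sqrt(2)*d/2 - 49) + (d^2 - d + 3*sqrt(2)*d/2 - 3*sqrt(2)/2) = 2*d^2 - d + 5*sqrt(2)*d - 49 - 3*sqrt(2)/2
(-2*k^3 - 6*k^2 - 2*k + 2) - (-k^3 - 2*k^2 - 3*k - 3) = -k^3 - 4*k^2 + k + 5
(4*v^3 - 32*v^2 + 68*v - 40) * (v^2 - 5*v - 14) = 4*v^5 - 52*v^4 + 172*v^3 + 68*v^2 - 752*v + 560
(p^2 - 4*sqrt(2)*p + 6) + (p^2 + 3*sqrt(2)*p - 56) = 2*p^2 - sqrt(2)*p - 50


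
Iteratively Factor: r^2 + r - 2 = (r - 1)*(r + 2)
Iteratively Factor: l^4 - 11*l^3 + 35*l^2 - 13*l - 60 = (l - 4)*(l^3 - 7*l^2 + 7*l + 15) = (l - 4)*(l - 3)*(l^2 - 4*l - 5) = (l - 5)*(l - 4)*(l - 3)*(l + 1)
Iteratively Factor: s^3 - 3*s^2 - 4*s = (s)*(s^2 - 3*s - 4) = s*(s + 1)*(s - 4)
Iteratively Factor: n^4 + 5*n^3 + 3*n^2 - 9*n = (n + 3)*(n^3 + 2*n^2 - 3*n) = (n + 3)^2*(n^2 - n) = (n - 1)*(n + 3)^2*(n)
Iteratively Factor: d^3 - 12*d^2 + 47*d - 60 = (d - 4)*(d^2 - 8*d + 15) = (d - 4)*(d - 3)*(d - 5)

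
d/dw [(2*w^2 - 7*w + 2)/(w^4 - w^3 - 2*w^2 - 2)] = (-4*w^5 + 23*w^4 - 22*w^3 - 8*w^2 + 14)/(w^8 - 2*w^7 - 3*w^6 + 4*w^5 + 4*w^3 + 8*w^2 + 4)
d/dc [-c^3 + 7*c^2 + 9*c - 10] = -3*c^2 + 14*c + 9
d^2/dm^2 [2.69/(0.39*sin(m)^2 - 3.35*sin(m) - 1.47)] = (1.636596*sin(m)^4 - 10.543455*sin(m)^3 + 33.902339*sin(m)^2 + 7.840005*sin(m) - 63.461404)/(-0.39*sin(m)^2 + 3.35*sin(m) + 1.47)^3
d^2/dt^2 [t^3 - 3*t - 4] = 6*t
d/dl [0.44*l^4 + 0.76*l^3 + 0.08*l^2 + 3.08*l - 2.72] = 1.76*l^3 + 2.28*l^2 + 0.16*l + 3.08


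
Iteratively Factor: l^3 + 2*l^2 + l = (l + 1)*(l^2 + l) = l*(l + 1)*(l + 1)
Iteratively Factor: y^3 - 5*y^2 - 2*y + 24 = (y - 4)*(y^2 - y - 6) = (y - 4)*(y + 2)*(y - 3)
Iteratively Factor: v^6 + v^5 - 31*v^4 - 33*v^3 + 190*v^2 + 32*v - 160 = (v - 5)*(v^5 + 6*v^4 - v^3 - 38*v^2 + 32) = (v - 5)*(v + 4)*(v^4 + 2*v^3 - 9*v^2 - 2*v + 8) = (v - 5)*(v - 2)*(v + 4)*(v^3 + 4*v^2 - v - 4) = (v - 5)*(v - 2)*(v - 1)*(v + 4)*(v^2 + 5*v + 4) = (v - 5)*(v - 2)*(v - 1)*(v + 1)*(v + 4)*(v + 4)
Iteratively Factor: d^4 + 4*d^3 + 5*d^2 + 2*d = (d + 1)*(d^3 + 3*d^2 + 2*d) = d*(d + 1)*(d^2 + 3*d + 2) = d*(d + 1)*(d + 2)*(d + 1)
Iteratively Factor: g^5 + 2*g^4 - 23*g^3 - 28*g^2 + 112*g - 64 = (g + 4)*(g^4 - 2*g^3 - 15*g^2 + 32*g - 16) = (g - 1)*(g + 4)*(g^3 - g^2 - 16*g + 16) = (g - 1)^2*(g + 4)*(g^2 - 16) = (g - 1)^2*(g + 4)^2*(g - 4)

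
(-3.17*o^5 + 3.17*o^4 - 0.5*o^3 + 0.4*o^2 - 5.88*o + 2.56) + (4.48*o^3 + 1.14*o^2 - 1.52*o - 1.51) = -3.17*o^5 + 3.17*o^4 + 3.98*o^3 + 1.54*o^2 - 7.4*o + 1.05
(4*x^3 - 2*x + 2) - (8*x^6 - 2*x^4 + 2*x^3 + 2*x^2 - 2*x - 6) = -8*x^6 + 2*x^4 + 2*x^3 - 2*x^2 + 8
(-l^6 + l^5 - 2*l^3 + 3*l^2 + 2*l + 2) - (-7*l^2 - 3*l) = -l^6 + l^5 - 2*l^3 + 10*l^2 + 5*l + 2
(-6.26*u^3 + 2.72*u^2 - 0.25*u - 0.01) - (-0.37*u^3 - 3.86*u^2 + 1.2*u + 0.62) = -5.89*u^3 + 6.58*u^2 - 1.45*u - 0.63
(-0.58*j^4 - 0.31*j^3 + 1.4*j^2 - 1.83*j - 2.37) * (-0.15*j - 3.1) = 0.087*j^5 + 1.8445*j^4 + 0.751*j^3 - 4.0655*j^2 + 6.0285*j + 7.347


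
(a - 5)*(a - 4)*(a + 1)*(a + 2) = a^4 - 6*a^3 - 5*a^2 + 42*a + 40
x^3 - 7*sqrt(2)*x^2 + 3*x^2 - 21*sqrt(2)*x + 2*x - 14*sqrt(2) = (x + 1)*(x + 2)*(x - 7*sqrt(2))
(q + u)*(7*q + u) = 7*q^2 + 8*q*u + u^2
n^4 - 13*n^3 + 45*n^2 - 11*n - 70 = (n - 7)*(n - 5)*(n - 2)*(n + 1)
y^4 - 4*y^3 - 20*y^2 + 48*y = y*(y - 6)*(y - 2)*(y + 4)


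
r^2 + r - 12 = (r - 3)*(r + 4)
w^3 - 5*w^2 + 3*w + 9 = (w - 3)^2*(w + 1)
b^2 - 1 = (b - 1)*(b + 1)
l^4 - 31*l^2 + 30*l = l*(l - 5)*(l - 1)*(l + 6)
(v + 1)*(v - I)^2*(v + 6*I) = v^4 + v^3 + 4*I*v^3 + 11*v^2 + 4*I*v^2 + 11*v - 6*I*v - 6*I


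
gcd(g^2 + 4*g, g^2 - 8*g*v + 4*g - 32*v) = g + 4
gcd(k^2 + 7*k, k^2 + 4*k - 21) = k + 7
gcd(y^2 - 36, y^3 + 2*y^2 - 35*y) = 1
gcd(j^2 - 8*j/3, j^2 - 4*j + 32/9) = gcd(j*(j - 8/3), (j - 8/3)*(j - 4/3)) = j - 8/3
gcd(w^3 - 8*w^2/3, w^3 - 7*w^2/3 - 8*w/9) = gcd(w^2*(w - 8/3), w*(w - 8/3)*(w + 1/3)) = w^2 - 8*w/3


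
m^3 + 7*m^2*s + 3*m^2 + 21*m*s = m*(m + 3)*(m + 7*s)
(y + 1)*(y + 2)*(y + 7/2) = y^3 + 13*y^2/2 + 25*y/2 + 7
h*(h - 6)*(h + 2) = h^3 - 4*h^2 - 12*h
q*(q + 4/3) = q^2 + 4*q/3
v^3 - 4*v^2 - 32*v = v*(v - 8)*(v + 4)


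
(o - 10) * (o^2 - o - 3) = o^3 - 11*o^2 + 7*o + 30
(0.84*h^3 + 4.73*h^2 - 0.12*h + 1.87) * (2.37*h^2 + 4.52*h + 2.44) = 1.9908*h^5 + 15.0069*h^4 + 23.1448*h^3 + 15.4307*h^2 + 8.1596*h + 4.5628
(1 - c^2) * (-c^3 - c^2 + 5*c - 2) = c^5 + c^4 - 6*c^3 + c^2 + 5*c - 2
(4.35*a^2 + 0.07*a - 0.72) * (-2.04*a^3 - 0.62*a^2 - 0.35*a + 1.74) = -8.874*a^5 - 2.8398*a^4 - 0.0971*a^3 + 7.9909*a^2 + 0.3738*a - 1.2528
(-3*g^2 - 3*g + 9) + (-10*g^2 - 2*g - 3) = -13*g^2 - 5*g + 6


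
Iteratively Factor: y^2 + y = (y + 1)*(y)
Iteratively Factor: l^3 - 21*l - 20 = (l - 5)*(l^2 + 5*l + 4) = (l - 5)*(l + 1)*(l + 4)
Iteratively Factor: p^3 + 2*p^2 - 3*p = (p)*(p^2 + 2*p - 3) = p*(p + 3)*(p - 1)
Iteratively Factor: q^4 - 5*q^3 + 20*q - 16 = (q - 1)*(q^3 - 4*q^2 - 4*q + 16) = (q - 4)*(q - 1)*(q^2 - 4) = (q - 4)*(q - 2)*(q - 1)*(q + 2)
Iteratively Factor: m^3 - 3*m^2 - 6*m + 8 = (m - 4)*(m^2 + m - 2) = (m - 4)*(m + 2)*(m - 1)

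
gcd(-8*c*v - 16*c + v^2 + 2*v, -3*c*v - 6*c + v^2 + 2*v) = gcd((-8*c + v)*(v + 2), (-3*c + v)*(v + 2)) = v + 2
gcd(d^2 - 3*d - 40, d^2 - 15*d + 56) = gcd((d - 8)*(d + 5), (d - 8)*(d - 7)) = d - 8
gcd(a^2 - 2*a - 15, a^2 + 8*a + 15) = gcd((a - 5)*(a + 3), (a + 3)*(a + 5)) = a + 3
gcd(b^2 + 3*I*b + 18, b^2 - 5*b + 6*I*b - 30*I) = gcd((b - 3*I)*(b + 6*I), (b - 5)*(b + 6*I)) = b + 6*I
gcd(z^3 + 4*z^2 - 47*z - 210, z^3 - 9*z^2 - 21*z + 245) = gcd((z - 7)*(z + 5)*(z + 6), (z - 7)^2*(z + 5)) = z^2 - 2*z - 35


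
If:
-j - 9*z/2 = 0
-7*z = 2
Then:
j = 9/7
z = -2/7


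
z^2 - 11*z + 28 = (z - 7)*(z - 4)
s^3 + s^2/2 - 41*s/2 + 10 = (s - 4)*(s - 1/2)*(s + 5)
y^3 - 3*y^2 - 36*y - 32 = (y - 8)*(y + 1)*(y + 4)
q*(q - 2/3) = q^2 - 2*q/3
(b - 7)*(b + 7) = b^2 - 49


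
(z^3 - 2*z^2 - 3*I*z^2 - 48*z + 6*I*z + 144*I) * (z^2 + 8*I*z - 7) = z^5 - 2*z^4 + 5*I*z^4 - 31*z^3 - 10*I*z^3 - 34*z^2 - 219*I*z^2 - 816*z - 42*I*z - 1008*I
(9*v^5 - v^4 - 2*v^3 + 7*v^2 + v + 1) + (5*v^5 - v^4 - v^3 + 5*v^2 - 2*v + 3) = 14*v^5 - 2*v^4 - 3*v^3 + 12*v^2 - v + 4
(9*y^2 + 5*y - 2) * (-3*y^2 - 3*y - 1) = -27*y^4 - 42*y^3 - 18*y^2 + y + 2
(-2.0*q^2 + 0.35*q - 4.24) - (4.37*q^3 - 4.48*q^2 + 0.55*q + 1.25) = -4.37*q^3 + 2.48*q^2 - 0.2*q - 5.49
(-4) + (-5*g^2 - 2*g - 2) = -5*g^2 - 2*g - 6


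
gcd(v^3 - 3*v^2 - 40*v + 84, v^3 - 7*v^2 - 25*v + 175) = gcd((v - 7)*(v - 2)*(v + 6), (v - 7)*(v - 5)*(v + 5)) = v - 7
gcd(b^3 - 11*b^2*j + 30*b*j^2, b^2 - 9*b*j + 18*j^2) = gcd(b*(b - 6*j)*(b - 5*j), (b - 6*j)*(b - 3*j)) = b - 6*j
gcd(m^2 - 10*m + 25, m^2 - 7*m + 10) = m - 5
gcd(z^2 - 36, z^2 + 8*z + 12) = z + 6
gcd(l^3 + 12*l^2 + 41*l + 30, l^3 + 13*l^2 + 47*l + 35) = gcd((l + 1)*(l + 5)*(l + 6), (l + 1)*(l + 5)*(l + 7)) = l^2 + 6*l + 5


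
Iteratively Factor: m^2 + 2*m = (m)*(m + 2)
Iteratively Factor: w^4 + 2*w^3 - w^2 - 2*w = (w)*(w^3 + 2*w^2 - w - 2) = w*(w - 1)*(w^2 + 3*w + 2) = w*(w - 1)*(w + 1)*(w + 2)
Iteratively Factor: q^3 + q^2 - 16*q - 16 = (q + 1)*(q^2 - 16) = (q - 4)*(q + 1)*(q + 4)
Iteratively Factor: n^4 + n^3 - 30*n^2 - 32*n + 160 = (n - 2)*(n^3 + 3*n^2 - 24*n - 80) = (n - 2)*(n + 4)*(n^2 - n - 20) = (n - 5)*(n - 2)*(n + 4)*(n + 4)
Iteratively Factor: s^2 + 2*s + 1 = (s + 1)*(s + 1)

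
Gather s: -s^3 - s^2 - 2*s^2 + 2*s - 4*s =-s^3 - 3*s^2 - 2*s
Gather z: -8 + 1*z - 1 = z - 9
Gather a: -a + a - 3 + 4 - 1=0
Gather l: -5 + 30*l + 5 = 30*l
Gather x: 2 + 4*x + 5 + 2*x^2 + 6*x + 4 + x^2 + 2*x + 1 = 3*x^2 + 12*x + 12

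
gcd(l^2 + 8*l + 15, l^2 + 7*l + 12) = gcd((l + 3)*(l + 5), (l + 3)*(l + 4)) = l + 3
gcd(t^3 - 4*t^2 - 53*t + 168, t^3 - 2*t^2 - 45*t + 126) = t^2 + 4*t - 21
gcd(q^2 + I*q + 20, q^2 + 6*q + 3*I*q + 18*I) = 1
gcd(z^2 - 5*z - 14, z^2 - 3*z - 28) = z - 7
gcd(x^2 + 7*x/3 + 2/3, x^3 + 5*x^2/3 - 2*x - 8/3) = x + 2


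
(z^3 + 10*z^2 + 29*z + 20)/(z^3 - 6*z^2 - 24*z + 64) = (z^2 + 6*z + 5)/(z^2 - 10*z + 16)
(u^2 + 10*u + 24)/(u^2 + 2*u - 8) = (u + 6)/(u - 2)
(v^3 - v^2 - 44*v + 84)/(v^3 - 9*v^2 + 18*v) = (v^2 + 5*v - 14)/(v*(v - 3))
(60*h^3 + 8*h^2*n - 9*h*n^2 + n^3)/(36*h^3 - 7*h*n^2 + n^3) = (5*h - n)/(3*h - n)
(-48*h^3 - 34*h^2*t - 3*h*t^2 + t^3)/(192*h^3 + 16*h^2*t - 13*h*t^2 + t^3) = (2*h + t)/(-8*h + t)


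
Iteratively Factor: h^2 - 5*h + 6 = (h - 2)*(h - 3)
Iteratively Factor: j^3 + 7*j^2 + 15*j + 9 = (j + 1)*(j^2 + 6*j + 9) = (j + 1)*(j + 3)*(j + 3)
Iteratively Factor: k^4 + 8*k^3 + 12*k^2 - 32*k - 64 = (k - 2)*(k^3 + 10*k^2 + 32*k + 32) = (k - 2)*(k + 2)*(k^2 + 8*k + 16) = (k - 2)*(k + 2)*(k + 4)*(k + 4)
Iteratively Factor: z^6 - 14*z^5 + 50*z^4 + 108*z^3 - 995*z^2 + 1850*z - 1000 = (z - 5)*(z^5 - 9*z^4 + 5*z^3 + 133*z^2 - 330*z + 200) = (z - 5)^2*(z^4 - 4*z^3 - 15*z^2 + 58*z - 40) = (z - 5)^2*(z + 4)*(z^3 - 8*z^2 + 17*z - 10) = (z - 5)^3*(z + 4)*(z^2 - 3*z + 2) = (z - 5)^3*(z - 1)*(z + 4)*(z - 2)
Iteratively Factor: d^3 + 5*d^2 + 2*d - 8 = (d + 2)*(d^2 + 3*d - 4) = (d - 1)*(d + 2)*(d + 4)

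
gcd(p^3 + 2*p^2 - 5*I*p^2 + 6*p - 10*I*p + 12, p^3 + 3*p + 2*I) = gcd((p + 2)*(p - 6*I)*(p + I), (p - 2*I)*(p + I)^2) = p + I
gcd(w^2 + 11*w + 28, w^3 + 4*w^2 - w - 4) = w + 4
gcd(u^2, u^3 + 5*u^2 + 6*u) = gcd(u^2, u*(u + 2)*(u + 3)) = u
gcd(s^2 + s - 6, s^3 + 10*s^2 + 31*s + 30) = s + 3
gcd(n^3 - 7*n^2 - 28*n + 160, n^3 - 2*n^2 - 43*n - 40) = n^2 - 3*n - 40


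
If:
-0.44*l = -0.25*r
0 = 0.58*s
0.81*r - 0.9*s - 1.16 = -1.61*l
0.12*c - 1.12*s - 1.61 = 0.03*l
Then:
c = 13.51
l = 0.38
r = 0.67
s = 0.00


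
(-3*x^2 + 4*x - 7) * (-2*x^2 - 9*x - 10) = 6*x^4 + 19*x^3 + 8*x^2 + 23*x + 70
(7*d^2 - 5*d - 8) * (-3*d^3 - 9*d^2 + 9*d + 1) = -21*d^5 - 48*d^4 + 132*d^3 + 34*d^2 - 77*d - 8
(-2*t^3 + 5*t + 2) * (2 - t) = 2*t^4 - 4*t^3 - 5*t^2 + 8*t + 4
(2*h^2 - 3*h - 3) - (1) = 2*h^2 - 3*h - 4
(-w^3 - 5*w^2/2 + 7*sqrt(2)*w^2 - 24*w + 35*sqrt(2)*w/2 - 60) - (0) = -w^3 - 5*w^2/2 + 7*sqrt(2)*w^2 - 24*w + 35*sqrt(2)*w/2 - 60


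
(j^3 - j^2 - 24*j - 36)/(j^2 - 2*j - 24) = (j^2 + 5*j + 6)/(j + 4)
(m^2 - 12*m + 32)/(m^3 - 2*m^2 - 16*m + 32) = (m - 8)/(m^2 + 2*m - 8)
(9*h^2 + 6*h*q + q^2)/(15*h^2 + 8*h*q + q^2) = (3*h + q)/(5*h + q)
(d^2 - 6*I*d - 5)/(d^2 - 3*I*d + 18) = (d^2 - 6*I*d - 5)/(d^2 - 3*I*d + 18)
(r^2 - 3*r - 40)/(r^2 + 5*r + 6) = (r^2 - 3*r - 40)/(r^2 + 5*r + 6)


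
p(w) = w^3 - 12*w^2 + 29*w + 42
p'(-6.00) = 281.00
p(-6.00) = -780.00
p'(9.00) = 56.00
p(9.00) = 60.00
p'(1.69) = -2.99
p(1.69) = 61.56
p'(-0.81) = 50.41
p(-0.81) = 10.11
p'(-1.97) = 87.92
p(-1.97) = -69.35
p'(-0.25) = 35.19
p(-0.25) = 33.98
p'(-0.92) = 53.62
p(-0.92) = 4.38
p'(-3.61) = 154.74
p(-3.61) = -266.12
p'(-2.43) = 105.03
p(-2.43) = -113.68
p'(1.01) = 7.82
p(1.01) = 60.08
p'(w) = 3*w^2 - 24*w + 29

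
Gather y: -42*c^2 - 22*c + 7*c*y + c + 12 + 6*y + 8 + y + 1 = -42*c^2 - 21*c + y*(7*c + 7) + 21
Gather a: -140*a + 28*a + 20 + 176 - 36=160 - 112*a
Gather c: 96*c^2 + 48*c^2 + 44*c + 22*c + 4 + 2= 144*c^2 + 66*c + 6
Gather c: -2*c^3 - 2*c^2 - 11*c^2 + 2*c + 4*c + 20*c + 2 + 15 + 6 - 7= -2*c^3 - 13*c^2 + 26*c + 16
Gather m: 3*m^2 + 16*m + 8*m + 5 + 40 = 3*m^2 + 24*m + 45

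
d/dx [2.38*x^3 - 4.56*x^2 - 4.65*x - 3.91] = 7.14*x^2 - 9.12*x - 4.65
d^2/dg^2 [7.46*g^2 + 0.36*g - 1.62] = 14.9200000000000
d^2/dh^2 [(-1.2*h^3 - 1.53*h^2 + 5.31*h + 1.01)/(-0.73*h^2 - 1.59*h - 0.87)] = (-8.88178419700125e-16*h^5 + 3.5527136788005e-15*h^4 - 4.66794*h^3 + 0.900168000000008*h^2 + 18.650124*h + 13.1829)/(0.389017*h^6 + 2.541933*h^5 + 6.927408*h^4 + 10.078533*h^3 + 8.255952*h^2 + 3.610413*h + 0.658503)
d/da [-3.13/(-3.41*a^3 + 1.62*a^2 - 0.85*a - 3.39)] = (-32.0199*a^2 + 10.1412*a - 2.6605)/(3.41*a^3 - 1.62*a^2 + 0.85*a + 3.39)^2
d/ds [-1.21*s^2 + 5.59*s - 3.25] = 5.59 - 2.42*s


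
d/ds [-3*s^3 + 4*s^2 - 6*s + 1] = -9*s^2 + 8*s - 6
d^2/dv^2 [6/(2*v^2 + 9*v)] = 12*(-2*v*(2*v + 9) + (4*v + 9)^2)/(v^3*(2*v + 9)^3)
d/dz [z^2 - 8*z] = 2*z - 8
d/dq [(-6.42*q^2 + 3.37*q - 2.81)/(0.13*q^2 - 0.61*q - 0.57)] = (3.4781*q^2 + 8.0494*q - 3.635)/(0.0169*q^4 - 0.1586*q^3 + 0.2239*q^2 + 0.6954*q + 0.3249)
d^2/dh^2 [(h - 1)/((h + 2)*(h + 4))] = 2*(h^3 - 3*h^2 - 42*h - 76)/(h^6 + 18*h^5 + 132*h^4 + 504*h^3 + 1056*h^2 + 1152*h + 512)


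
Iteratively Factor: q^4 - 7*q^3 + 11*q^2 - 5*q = (q - 1)*(q^3 - 6*q^2 + 5*q) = q*(q - 1)*(q^2 - 6*q + 5) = q*(q - 5)*(q - 1)*(q - 1)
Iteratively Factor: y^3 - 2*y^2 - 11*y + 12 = (y - 1)*(y^2 - y - 12) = (y - 1)*(y + 3)*(y - 4)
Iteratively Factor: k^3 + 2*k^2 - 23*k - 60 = (k + 3)*(k^2 - k - 20) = (k + 3)*(k + 4)*(k - 5)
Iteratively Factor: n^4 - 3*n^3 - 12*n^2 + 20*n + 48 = (n + 2)*(n^3 - 5*n^2 - 2*n + 24) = (n - 3)*(n + 2)*(n^2 - 2*n - 8) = (n - 3)*(n + 2)^2*(n - 4)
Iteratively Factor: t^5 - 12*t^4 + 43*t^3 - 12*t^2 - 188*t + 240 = (t + 2)*(t^4 - 14*t^3 + 71*t^2 - 154*t + 120) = (t - 4)*(t + 2)*(t^3 - 10*t^2 + 31*t - 30) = (t - 5)*(t - 4)*(t + 2)*(t^2 - 5*t + 6) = (t - 5)*(t - 4)*(t - 2)*(t + 2)*(t - 3)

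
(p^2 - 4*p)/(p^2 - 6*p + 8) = p/(p - 2)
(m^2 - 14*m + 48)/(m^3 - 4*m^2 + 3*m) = (m^2 - 14*m + 48)/(m*(m^2 - 4*m + 3))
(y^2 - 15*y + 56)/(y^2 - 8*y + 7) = (y - 8)/(y - 1)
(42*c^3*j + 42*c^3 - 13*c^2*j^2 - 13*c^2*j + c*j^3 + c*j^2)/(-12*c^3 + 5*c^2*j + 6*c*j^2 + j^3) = c*(42*c^2*j + 42*c^2 - 13*c*j^2 - 13*c*j + j^3 + j^2)/(-12*c^3 + 5*c^2*j + 6*c*j^2 + j^3)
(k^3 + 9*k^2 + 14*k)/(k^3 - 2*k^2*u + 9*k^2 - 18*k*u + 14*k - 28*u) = k/(k - 2*u)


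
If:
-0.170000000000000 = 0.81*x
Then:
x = -0.21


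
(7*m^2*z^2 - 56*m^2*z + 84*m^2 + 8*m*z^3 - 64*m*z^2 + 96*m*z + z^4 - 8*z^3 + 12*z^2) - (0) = 7*m^2*z^2 - 56*m^2*z + 84*m^2 + 8*m*z^3 - 64*m*z^2 + 96*m*z + z^4 - 8*z^3 + 12*z^2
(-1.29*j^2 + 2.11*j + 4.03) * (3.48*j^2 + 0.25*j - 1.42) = -4.4892*j^4 + 7.0203*j^3 + 16.3837*j^2 - 1.9887*j - 5.7226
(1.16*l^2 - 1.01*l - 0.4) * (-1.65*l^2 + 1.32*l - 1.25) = -1.914*l^4 + 3.1977*l^3 - 2.1232*l^2 + 0.7345*l + 0.5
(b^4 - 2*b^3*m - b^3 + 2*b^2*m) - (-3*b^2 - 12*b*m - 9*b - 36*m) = b^4 - 2*b^3*m - b^3 + 2*b^2*m + 3*b^2 + 12*b*m + 9*b + 36*m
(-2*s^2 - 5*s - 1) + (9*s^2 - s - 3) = 7*s^2 - 6*s - 4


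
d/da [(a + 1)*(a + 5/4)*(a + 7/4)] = 3*a^2 + 8*a + 83/16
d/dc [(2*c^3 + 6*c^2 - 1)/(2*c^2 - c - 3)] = (4*c^4 - 4*c^3 - 24*c^2 - 32*c - 1)/(4*c^4 - 4*c^3 - 11*c^2 + 6*c + 9)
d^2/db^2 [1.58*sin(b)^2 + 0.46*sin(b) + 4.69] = -0.46*sin(b) + 3.16*cos(2*b)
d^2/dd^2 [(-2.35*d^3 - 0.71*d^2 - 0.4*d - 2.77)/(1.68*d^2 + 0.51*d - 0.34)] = (7.105427357601e-15*d^5 + 7.105427357601e-15*d^4 - 4.948374*d^3 - 46.89666*d^2 - 17.240856*d - 4.908274)/(4.741632*d^6 + 4.318272*d^5 - 1.567944*d^4 - 1.615221*d^3 + 0.317322*d^2 + 0.176868*d - 0.039304)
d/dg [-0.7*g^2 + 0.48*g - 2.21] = 0.48 - 1.4*g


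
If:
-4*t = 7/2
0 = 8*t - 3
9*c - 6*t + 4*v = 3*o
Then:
No Solution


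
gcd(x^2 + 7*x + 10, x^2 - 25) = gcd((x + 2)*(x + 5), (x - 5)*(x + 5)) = x + 5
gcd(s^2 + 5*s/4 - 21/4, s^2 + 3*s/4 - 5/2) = 1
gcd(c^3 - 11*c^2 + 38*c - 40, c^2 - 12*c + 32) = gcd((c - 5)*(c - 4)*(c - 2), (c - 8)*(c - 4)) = c - 4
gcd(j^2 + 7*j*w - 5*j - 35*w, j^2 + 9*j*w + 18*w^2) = 1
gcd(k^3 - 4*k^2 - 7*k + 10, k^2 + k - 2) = k^2 + k - 2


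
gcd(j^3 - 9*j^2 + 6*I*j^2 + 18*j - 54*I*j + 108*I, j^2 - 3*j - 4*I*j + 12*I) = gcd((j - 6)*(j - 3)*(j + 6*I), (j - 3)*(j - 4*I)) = j - 3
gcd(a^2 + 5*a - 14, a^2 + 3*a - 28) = a + 7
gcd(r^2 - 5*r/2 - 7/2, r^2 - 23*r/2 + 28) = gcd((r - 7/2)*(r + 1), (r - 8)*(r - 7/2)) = r - 7/2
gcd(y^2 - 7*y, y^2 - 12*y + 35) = y - 7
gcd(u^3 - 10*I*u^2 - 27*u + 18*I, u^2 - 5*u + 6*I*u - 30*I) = 1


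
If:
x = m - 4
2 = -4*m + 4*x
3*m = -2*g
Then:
No Solution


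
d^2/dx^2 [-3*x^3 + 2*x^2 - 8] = 4 - 18*x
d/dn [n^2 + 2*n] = 2*n + 2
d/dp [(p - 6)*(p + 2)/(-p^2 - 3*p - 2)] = -7/(p^2 + 2*p + 1)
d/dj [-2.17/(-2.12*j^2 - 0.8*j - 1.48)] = (-9.2008*j - 1.736)/(2.12*j^2 + 0.8*j + 1.48)^2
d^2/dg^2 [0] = 0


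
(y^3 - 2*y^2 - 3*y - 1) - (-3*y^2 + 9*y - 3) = y^3 + y^2 - 12*y + 2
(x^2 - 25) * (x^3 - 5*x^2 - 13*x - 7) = x^5 - 5*x^4 - 38*x^3 + 118*x^2 + 325*x + 175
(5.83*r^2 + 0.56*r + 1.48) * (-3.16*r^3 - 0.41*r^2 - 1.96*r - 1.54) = -18.4228*r^5 - 4.1599*r^4 - 16.3332*r^3 - 10.6826*r^2 - 3.7632*r - 2.2792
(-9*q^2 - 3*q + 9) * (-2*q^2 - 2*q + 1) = 18*q^4 + 24*q^3 - 21*q^2 - 21*q + 9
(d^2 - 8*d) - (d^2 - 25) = 25 - 8*d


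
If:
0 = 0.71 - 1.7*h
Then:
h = 0.42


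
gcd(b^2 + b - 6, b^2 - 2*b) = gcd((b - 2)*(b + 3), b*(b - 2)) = b - 2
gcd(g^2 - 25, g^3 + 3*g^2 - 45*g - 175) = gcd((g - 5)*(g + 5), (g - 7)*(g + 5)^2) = g + 5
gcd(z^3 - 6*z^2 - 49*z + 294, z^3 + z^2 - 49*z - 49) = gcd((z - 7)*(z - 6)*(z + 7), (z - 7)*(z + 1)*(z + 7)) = z^2 - 49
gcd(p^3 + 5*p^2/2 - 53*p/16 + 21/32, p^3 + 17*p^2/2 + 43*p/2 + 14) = p + 7/2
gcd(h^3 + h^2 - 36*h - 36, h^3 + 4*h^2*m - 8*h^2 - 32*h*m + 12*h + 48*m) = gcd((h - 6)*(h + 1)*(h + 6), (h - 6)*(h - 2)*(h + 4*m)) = h - 6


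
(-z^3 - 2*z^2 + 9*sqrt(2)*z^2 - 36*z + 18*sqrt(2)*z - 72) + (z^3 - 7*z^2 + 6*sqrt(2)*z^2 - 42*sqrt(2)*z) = -9*z^2 + 15*sqrt(2)*z^2 - 36*z - 24*sqrt(2)*z - 72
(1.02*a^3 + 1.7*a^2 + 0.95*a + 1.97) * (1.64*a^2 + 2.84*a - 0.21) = 1.6728*a^5 + 5.6848*a^4 + 6.1718*a^3 + 5.5718*a^2 + 5.3953*a - 0.4137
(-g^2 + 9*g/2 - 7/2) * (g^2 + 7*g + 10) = -g^4 - 5*g^3/2 + 18*g^2 + 41*g/2 - 35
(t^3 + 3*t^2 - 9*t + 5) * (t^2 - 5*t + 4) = t^5 - 2*t^4 - 20*t^3 + 62*t^2 - 61*t + 20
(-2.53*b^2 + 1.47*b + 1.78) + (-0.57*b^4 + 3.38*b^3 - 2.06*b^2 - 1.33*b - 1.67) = -0.57*b^4 + 3.38*b^3 - 4.59*b^2 + 0.14*b + 0.11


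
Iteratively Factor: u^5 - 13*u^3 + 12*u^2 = (u)*(u^4 - 13*u^2 + 12*u) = u*(u - 3)*(u^3 + 3*u^2 - 4*u) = u*(u - 3)*(u + 4)*(u^2 - u) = u^2*(u - 3)*(u + 4)*(u - 1)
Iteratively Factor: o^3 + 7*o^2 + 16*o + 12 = (o + 2)*(o^2 + 5*o + 6) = (o + 2)*(o + 3)*(o + 2)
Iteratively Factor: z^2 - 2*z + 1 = (z - 1)*(z - 1)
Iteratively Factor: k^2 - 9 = (k - 3)*(k + 3)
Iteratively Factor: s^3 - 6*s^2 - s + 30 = (s + 2)*(s^2 - 8*s + 15) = (s - 3)*(s + 2)*(s - 5)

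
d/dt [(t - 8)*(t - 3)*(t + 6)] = 3*t^2 - 10*t - 42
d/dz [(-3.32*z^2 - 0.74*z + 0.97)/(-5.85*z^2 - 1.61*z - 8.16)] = (1.0162*z^2 + 65.5314*z + 7.6001)/(34.2225*z^4 + 18.837*z^3 + 98.0641*z^2 + 26.2752*z + 66.5856)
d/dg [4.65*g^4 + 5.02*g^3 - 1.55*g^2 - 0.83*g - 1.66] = 18.6*g^3 + 15.06*g^2 - 3.1*g - 0.83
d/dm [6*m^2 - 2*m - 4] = 12*m - 2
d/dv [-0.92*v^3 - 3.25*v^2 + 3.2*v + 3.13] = -2.76*v^2 - 6.5*v + 3.2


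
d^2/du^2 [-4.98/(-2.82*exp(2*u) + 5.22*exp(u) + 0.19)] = ((25.9956 - 56.1744*exp(u))*(-2.82*exp(2*u) + 5.22*exp(u) + 0.19) - 4.98*(5.64*exp(u) - 5.22)*(11.28*exp(u) - 10.44)*exp(u))*exp(u)/(-2.82*exp(2*u) + 5.22*exp(u) + 0.19)^3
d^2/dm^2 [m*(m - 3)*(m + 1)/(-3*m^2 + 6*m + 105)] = 64*(-m^3 - 105*m + 70)/(3*(m^6 - 6*m^5 - 93*m^4 + 412*m^3 + 3255*m^2 - 7350*m - 42875))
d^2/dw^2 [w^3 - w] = 6*w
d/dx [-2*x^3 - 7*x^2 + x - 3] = -6*x^2 - 14*x + 1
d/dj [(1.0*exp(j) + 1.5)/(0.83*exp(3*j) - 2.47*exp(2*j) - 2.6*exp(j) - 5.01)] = (-1.66*exp(3*j) - 1.265*exp(2*j) + 7.41*exp(j) - 1.11)*exp(j)/(0.6889*exp(6*j) - 4.1002*exp(5*j) + 1.7849*exp(4*j) + 4.5274*exp(3*j) + 31.5094*exp(2*j) + 26.052*exp(j) + 25.1001)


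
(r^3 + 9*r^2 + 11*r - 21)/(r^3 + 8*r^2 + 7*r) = (r^2 + 2*r - 3)/(r*(r + 1))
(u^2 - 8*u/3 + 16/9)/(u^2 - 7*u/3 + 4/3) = (u - 4/3)/(u - 1)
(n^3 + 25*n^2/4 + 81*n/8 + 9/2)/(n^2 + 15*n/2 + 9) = (n^2 + 19*n/4 + 3)/(n + 6)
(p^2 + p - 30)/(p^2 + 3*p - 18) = (p - 5)/(p - 3)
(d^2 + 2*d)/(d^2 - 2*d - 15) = d*(d + 2)/(d^2 - 2*d - 15)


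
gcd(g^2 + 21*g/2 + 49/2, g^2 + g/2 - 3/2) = 1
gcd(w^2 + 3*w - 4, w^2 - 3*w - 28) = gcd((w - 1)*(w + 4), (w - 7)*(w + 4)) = w + 4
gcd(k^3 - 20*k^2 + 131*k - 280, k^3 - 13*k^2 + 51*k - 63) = k - 7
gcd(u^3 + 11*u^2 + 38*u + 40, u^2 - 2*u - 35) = u + 5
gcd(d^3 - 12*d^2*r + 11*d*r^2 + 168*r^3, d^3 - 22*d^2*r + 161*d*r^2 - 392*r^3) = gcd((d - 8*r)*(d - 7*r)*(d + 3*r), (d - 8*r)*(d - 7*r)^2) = d^2 - 15*d*r + 56*r^2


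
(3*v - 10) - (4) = 3*v - 14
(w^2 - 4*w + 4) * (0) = 0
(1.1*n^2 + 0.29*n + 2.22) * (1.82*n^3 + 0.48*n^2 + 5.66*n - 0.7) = 2.002*n^5 + 1.0558*n^4 + 10.4056*n^3 + 1.937*n^2 + 12.3622*n - 1.554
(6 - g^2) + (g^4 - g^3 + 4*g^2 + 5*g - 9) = g^4 - g^3 + 3*g^2 + 5*g - 3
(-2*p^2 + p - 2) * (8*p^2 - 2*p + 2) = -16*p^4 + 12*p^3 - 22*p^2 + 6*p - 4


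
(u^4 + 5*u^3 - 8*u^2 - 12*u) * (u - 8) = u^5 - 3*u^4 - 48*u^3 + 52*u^2 + 96*u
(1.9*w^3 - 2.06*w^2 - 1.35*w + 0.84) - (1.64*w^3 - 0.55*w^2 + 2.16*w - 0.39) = 0.26*w^3 - 1.51*w^2 - 3.51*w + 1.23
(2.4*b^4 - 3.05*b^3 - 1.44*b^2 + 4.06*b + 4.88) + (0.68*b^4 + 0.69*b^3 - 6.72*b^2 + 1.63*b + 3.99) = 3.08*b^4 - 2.36*b^3 - 8.16*b^2 + 5.69*b + 8.87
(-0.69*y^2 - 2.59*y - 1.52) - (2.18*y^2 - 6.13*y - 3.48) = -2.87*y^2 + 3.54*y + 1.96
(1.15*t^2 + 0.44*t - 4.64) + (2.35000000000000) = 1.15*t^2 + 0.44*t - 2.29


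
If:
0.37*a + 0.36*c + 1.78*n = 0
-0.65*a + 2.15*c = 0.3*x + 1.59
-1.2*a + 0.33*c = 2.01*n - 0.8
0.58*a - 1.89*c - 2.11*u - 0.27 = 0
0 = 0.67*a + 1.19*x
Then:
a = 2.18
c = 1.23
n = -0.70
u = -0.63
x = -1.23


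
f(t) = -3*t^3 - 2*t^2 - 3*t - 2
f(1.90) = -35.50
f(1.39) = -18.09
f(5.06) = -457.05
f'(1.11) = -18.53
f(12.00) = -5510.00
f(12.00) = -5510.00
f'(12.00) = -1347.00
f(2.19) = -49.67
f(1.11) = -11.90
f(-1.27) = 4.73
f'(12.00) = -1347.00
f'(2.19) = -54.92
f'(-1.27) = -12.44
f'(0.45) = -6.62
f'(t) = -9*t^2 - 4*t - 3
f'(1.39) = -25.95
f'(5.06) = -253.67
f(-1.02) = 2.16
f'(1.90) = -43.09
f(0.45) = -4.03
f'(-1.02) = -8.28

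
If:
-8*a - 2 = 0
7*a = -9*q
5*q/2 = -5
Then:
No Solution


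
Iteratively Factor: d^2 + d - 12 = (d + 4)*(d - 3)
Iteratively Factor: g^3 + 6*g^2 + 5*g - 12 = (g + 4)*(g^2 + 2*g - 3) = (g - 1)*(g + 4)*(g + 3)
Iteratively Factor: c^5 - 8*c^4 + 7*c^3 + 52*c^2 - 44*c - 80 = (c + 1)*(c^4 - 9*c^3 + 16*c^2 + 36*c - 80) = (c - 2)*(c + 1)*(c^3 - 7*c^2 + 2*c + 40) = (c - 5)*(c - 2)*(c + 1)*(c^2 - 2*c - 8) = (c - 5)*(c - 2)*(c + 1)*(c + 2)*(c - 4)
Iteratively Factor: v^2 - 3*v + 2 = (v - 2)*(v - 1)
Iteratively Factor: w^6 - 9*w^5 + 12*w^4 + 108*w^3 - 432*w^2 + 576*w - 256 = (w - 4)*(w^5 - 5*w^4 - 8*w^3 + 76*w^2 - 128*w + 64) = (w - 4)^2*(w^4 - w^3 - 12*w^2 + 28*w - 16) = (w - 4)^2*(w + 4)*(w^3 - 5*w^2 + 8*w - 4) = (w - 4)^2*(w - 2)*(w + 4)*(w^2 - 3*w + 2) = (w - 4)^2*(w - 2)*(w - 1)*(w + 4)*(w - 2)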